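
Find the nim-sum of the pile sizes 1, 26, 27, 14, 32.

46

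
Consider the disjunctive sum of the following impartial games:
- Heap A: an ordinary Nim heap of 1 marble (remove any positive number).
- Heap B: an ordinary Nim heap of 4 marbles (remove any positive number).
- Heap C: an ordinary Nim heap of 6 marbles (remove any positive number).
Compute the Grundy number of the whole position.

Heap A is a plain Nim heap of size 1, so its Grundy value is 1.
Heap B is a plain Nim heap of size 4, so its Grundy value is 4.
Heap C is a plain Nim heap of size 6, so its Grundy value is 6.
The value of a disjunctive sum is the nim-sum of the parts.
Combined value = 1 ⊕ 4 ⊕ 6 = 3.

3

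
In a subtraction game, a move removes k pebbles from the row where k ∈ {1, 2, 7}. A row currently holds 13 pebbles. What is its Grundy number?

Build the Grundy sequence with g(k) = mex{g(k−s) : s ∈ {1, 2, 7}, s ≤ k}:
g(0) = mex{} = 0
g(1) = mex{0} = 1
g(2) = mex{0,1} = 2
g(3) = mex{1,2} = 0
g(4) = mex{0,2} = 1
g(5) = mex{0,1} = 2
g(6) = mex{1,2} = 0
g(7) = mex{0,2} = 1
g(8) = mex{0,1} = 2
g(9) = mex{1,2} = 0
g(10) = mex{0,2} = 1
g(11) = mex{0,1} = 2
g(12) = mex{1,2} = 0
g(13) = mex{0,2} = 1
So g(13) = 1.

1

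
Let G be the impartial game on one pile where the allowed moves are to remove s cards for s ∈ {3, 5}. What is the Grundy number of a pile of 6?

2

Build the Grundy sequence with g(k) = mex{g(k−s) : s ∈ {3, 5}, s ≤ k}:
k:     0  1  2  3  4  5  6
g(k):  0  0  0  1  1  1  2
So g(6) = 2.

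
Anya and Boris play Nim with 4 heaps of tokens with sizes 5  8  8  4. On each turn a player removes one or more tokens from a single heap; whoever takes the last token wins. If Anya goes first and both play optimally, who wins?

Anya wins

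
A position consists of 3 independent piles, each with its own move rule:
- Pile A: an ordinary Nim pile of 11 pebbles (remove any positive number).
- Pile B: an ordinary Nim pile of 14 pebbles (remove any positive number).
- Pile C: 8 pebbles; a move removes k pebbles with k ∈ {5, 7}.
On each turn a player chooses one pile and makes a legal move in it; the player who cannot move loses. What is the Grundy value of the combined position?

4

Pile A is a plain Nim pile of size 11, so its Grundy value is 11.
Pile B is a plain Nim pile of size 14, so its Grundy value is 14.
Build the Grundy sequence for pile C with g(k) = mex{g(k−s) : s ∈ {5, 7}, s ≤ k}:
g(0) = mex{} = 0
g(1) = mex{} = 0
g(2) = mex{} = 0
g(3) = mex{} = 0
g(4) = mex{} = 0
g(5) = mex{0} = 1
g(6) = mex{0} = 1
g(7) = mex{0} = 1
g(8) = mex{0} = 1
So g(8) = 1.
By the Sprague-Grundy theorem, the Grundy value of a sum of independent games is the XOR of the component values.
Combined value = 11 ⊕ 14 ⊕ 1 = 4.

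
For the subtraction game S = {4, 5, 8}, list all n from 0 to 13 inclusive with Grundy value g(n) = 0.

0, 1, 2, 3, 12, 13

Build the Grundy sequence with g(k) = mex{g(k−s) : s ∈ {4, 5, 8}, s ≤ k}:
g(0) = mex{} = 0
g(1) = mex{} = 0
g(2) = mex{} = 0
g(3) = mex{} = 0
g(4) = mex{0} = 1
g(5) = mex{0} = 1
g(6) = mex{0} = 1
g(7) = mex{0} = 1
g(8) = mex{0,1} = 2
g(9) = mex{0,1} = 2
g(10) = mex{0,1} = 2
g(11) = mex{0,1} = 2
g(12) = mex{1,2} = 0
g(13) = mex{1,2} = 0
The P-positions (g = 0) in 0..13 are 0, 1, 2, 3, 12, 13.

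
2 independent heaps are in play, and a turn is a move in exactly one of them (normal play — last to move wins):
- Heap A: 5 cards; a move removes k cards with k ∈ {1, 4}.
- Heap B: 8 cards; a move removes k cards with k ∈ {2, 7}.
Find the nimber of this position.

2

Grundy values for heap A (subtraction set {1, 4}):
k:     0  1  2  3  4  5
g(k):  0  1  0  1  2  0
So g(5) = 0.
For heap B, compute g(0), g(1), … with moves {2, 7}:
g(0) = mex{} = 0
g(1) = mex{} = 0
g(2) = mex{0} = 1
g(3) = mex{0} = 1
g(4) = mex{1} = 0
g(5) = mex{1} = 0
g(6) = mex{0} = 1
g(7) = mex{0} = 1
g(8) = mex{0,1} = 2
So g(8) = 2.
The value of a disjunctive sum is the nim-sum of the parts.
Combined value = 0 ⊕ 2 = 2.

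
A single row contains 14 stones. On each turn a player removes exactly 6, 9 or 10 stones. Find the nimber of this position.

2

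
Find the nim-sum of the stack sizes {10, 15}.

5

In binary:
  1010  (10)
  1111  (15)
  ----
  0101  (5)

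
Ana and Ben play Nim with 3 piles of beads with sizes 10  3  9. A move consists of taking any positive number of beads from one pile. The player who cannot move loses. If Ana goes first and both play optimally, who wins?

Nim-sum: 10 ⊕ 3 ⊕ 9 = 0.
The nim-sum is 0, so this is a P-position: the player to move is in a losing position under optimal play; Ana is about to move from it and so loses — Ben wins.

Ben wins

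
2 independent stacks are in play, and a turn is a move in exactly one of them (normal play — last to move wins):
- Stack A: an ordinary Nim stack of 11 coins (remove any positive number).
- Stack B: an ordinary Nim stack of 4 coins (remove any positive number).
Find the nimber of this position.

15

Stack A is a plain Nim stack of size 11, so its Grundy value is 11.
Stack B is a plain Nim stack of size 4, so its Grundy value is 4.
The value of a disjunctive sum is the nim-sum of the parts.
Combined value = 11 ⊕ 4 = 15.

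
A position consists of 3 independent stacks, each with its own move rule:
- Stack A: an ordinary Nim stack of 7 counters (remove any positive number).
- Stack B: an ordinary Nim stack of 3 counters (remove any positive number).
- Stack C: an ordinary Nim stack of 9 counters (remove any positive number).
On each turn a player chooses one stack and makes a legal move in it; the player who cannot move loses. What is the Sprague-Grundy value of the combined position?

Stack A is a plain Nim stack of size 7, so its Grundy value is 7.
Stack B is a plain Nim stack of size 3, so its Grundy value is 3.
Stack C is a plain Nim stack of size 9, so its Grundy value is 9.
By the Sprague-Grundy theorem, the Grundy value of a sum of independent games is the XOR of the component values.
Combined value = 7 XOR 3 XOR 9 = 13.

13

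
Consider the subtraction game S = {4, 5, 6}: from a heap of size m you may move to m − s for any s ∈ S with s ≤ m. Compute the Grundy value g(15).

1

Build the Grundy sequence with g(k) = mex{g(k−s) : s ∈ {4, 5, 6}, s ≤ k}:
k:     0  1  2  3  4  5  6  7  8  9 10 11 12 13 14 15
g(k):  0  0  0  0  1  1  1  1  2  2  0  0  0  0  1  1
So g(15) = 1.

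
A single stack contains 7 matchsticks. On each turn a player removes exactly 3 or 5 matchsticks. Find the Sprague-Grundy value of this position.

2

Build the Grundy sequence with g(k) = mex{g(k−s) : s ∈ {3, 5}, s ≤ k}:
g(0) = mex{} = 0
g(1) = mex{} = 0
g(2) = mex{} = 0
g(3) = mex{0} = 1
g(4) = mex{0} = 1
g(5) = mex{0} = 1
g(6) = mex{0,1} = 2
g(7) = mex{0,1} = 2
So g(7) = 2.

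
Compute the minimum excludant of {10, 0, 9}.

1

0 is in the set but 1 is not, so the mex is 1.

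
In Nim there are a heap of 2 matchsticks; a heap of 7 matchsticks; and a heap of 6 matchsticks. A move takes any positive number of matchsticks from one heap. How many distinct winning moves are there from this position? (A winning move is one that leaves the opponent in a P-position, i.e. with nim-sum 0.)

3

Compute the nim-sum pairwise:
2 XOR 7 = 5
5 XOR 6 = 3
The overall nim-sum is X = 3. A heap of size p has a winning move iff p XOR X < p (reduce it to p XOR X).
  2: 2 XOR 3 = 1 < 2 — winning move (to 1).
  7: 7 XOR 3 = 4 < 7 — winning move (to 4).
  6: 6 XOR 3 = 5 < 6 — winning move (to 5).
That gives 3 winning moves.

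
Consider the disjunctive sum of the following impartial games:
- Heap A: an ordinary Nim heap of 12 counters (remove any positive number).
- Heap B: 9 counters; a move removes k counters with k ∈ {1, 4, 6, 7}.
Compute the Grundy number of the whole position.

14

Heap A is a plain Nim heap of size 12, so its Grundy value is 12.
Grundy values for heap B (subtraction set {1, 4, 6, 7}):
k:     0  1  2  3  4  5  6  7  8  9
g(k):  0  1  0  1  2  0  1  2  3  2
So g(9) = 2.
The value of a disjunctive sum is the nim-sum of the parts.
Combined value = 12 XOR 2 = 14.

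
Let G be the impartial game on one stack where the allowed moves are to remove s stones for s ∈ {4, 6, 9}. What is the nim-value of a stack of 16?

0

Compute g(0), g(1), … for moves {4, 6, 9}:
k:     0  1  2  3  4  5  6  7  8  9 10 11 12 13 14 15 16
g(k):  0  0  0  0  1  1  1  1  2  2  2  2  3  0  0  0  0
So g(16) = 0.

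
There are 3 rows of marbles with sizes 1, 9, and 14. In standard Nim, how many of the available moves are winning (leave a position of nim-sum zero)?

In binary:
  0001  (1)
  1001  (9)
  1110  (14)
  ----
  0110  (6)
The overall nim-sum is X = 6. A row of size p has a winning move iff p XOR X < p (reduce it to p XOR X).
  1: 1 XOR 6 = 7 ≥ 1 — no move.
  9: 9 XOR 6 = 15 ≥ 9 — no move.
  14: 14 XOR 6 = 8 < 14 — winning move (to 8).
That gives 1 winning move.

1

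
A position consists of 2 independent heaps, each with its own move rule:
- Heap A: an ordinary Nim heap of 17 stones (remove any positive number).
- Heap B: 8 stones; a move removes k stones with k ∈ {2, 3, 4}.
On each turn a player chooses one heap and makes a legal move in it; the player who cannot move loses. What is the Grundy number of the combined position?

Heap A is a plain Nim heap of size 17, so its Grundy value is 17.
Grundy values for heap B (subtraction set {2, 3, 4}):
k:     0  1  2  3  4  5  6  7  8
g(k):  0  0  1  1  2  2  0  0  1
So g(8) = 1.
By the Sprague-Grundy theorem, the Grundy value of a sum of independent games is the XOR of the component values.
Combined value = 17 ⊕ 1 = 16.

16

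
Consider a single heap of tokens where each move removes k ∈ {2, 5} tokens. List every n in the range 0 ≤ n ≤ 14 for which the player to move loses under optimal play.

Build the Grundy sequence with g(k) = mex{g(k−s) : s ∈ {2, 5}, s ≤ k}:
k:     0  1  2  3  4  5  6  7  8  9 10 11 12 13 14
g(k):  0  0  1  1  0  2  1  0  0  1  1  0  2  1  0
The P-positions (g = 0) in 0..14 are 0, 1, 4, 7, 8, 11, 14.

0, 1, 4, 7, 8, 11, 14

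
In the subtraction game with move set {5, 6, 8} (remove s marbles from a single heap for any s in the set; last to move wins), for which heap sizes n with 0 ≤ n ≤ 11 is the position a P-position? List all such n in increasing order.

Grundy values for subtraction set {5, 6, 8}:
g(0) = mex{} = 0
g(1) = mex{} = 0
g(2) = mex{} = 0
g(3) = mex{} = 0
g(4) = mex{} = 0
g(5) = mex{0} = 1
g(6) = mex{0} = 1
g(7) = mex{0} = 1
g(8) = mex{0} = 1
g(9) = mex{0} = 1
g(10) = mex{0,1} = 2
g(11) = mex{0,1} = 2
The P-positions (g = 0) in 0..11 are 0, 1, 2, 3, 4.

0, 1, 2, 3, 4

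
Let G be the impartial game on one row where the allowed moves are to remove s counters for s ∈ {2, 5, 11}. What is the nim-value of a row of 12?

2

Build the Grundy sequence with g(k) = mex{g(k−s) : s ∈ {2, 5, 11}, s ≤ k}:
k:     0  1  2  3  4  5  6  7  8  9 10 11 12
g(k):  0  0  1  1  0  2  1  0  0  1  1  2  2
So g(12) = 2.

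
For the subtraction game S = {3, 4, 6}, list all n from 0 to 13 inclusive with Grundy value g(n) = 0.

Compute g(0), g(1), … for moves {3, 4, 6}:
g(0) = mex{} = 0
g(1) = mex{} = 0
g(2) = mex{} = 0
g(3) = mex{0} = 1
g(4) = mex{0} = 1
g(5) = mex{0} = 1
g(6) = mex{0,1} = 2
g(7) = mex{0,1} = 2
g(8) = mex{0,1} = 2
g(9) = mex{1,2} = 0
g(10) = mex{1,2} = 0
g(11) = mex{1,2} = 0
g(12) = mex{0,2} = 1
g(13) = mex{0,2} = 1
The P-positions (g = 0) in 0..13 are 0, 1, 2, 9, 10, 11.

0, 1, 2, 9, 10, 11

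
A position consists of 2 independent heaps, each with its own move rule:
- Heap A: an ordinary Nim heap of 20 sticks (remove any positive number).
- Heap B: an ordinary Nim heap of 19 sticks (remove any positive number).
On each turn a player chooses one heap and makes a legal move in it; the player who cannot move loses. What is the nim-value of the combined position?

Heap A is a plain Nim heap of size 20, so its Grundy value is 20.
Heap B is a plain Nim heap of size 19, so its Grundy value is 19.
The value of a disjunctive sum is the nim-sum of the parts.
Combined value = 20 ⊕ 19 = 7.

7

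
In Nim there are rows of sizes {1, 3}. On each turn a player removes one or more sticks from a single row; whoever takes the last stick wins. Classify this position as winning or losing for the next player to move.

Winning position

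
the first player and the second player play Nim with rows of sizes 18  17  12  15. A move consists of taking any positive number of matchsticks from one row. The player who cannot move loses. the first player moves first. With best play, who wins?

the second player wins

Bitwise XOR of the heap sizes:
  10010  (18)
  10001  (17)
  01100  (12)
  01111  (15)
  -----
  00000  (0)
The nim-sum is 0, so this is a P-position: the player to move is in a losing position under optimal play; the first player is about to move from it and so loses — the second player wins.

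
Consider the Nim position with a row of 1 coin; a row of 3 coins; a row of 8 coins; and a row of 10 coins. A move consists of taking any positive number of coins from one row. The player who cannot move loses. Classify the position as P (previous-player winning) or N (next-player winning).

Compute the nim-sum pairwise:
1 ⊕ 3 = 2
2 ⊕ 8 = 10
10 ⊕ 10 = 0
The nim-sum is 0, so this is a P-position: the player to move is in a losing position under optimal play.

P-position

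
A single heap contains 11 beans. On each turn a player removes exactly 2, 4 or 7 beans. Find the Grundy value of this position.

Compute g(0), g(1), … for moves {2, 4, 7}:
g(0) = mex{} = 0
g(1) = mex{} = 0
g(2) = mex{0} = 1
g(3) = mex{0} = 1
g(4) = mex{0,1} = 2
g(5) = mex{0,1} = 2
g(6) = mex{1,2} = 0
g(7) = mex{0,1,2} = 3
g(8) = mex{0,2} = 1
g(9) = mex{1,2,3} = 0
g(10) = mex{0,1} = 2
g(11) = mex{0,2,3} = 1
So g(11) = 1.

1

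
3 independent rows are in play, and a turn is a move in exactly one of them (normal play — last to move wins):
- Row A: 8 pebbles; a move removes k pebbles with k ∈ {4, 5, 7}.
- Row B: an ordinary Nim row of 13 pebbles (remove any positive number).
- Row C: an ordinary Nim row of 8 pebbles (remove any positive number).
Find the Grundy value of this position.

7

Build the Grundy sequence for row A with g(k) = mex{g(k−s) : s ∈ {4, 5, 7}, s ≤ k}:
k:     0  1  2  3  4  5  6  7  8
g(k):  0  0  0  0  1  1  1  1  2
So g(8) = 2.
Row B is a plain Nim row of size 13, so its Grundy value is 13.
Row C is a plain Nim row of size 8, so its Grundy value is 8.
The value of a disjunctive sum is the nim-sum of the parts.
Combined value = 2 ⊕ 13 ⊕ 8 = 7.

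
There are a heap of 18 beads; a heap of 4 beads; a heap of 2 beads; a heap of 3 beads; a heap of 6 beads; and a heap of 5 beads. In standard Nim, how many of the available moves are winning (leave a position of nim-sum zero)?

In binary:
  10010  (18)
  00100  (4)
  00010  (2)
  00011  (3)
  00110  (6)
  00101  (5)
  -----
  10100  (20)
The overall nim-sum is X = 20. A heap of size p has a winning move iff p XOR X < p (reduce it to p XOR X).
  18: 18 XOR 20 = 6 < 18 — winning move (to 6).
  4: 4 XOR 20 = 16 ≥ 4 — no move.
  2: 2 XOR 20 = 22 ≥ 2 — no move.
  3: 3 XOR 20 = 23 ≥ 3 — no move.
  6: 6 XOR 20 = 18 ≥ 6 — no move.
  5: 5 XOR 20 = 17 ≥ 5 — no move.
That gives 1 winning move.

1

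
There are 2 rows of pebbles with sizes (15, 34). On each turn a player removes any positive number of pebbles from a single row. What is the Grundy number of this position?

45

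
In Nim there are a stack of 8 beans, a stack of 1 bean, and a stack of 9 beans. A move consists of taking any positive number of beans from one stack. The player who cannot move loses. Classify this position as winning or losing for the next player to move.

Losing position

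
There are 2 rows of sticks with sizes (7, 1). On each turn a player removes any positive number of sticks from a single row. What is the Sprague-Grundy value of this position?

Nim-sum: 7 ⊕ 1 = 6.

6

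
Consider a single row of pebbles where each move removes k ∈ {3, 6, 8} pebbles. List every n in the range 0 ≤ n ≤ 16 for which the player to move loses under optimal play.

0, 1, 2, 11, 12, 13

Grundy values for subtraction set {3, 6, 8}:
k:     0  1  2  3  4  5  6  7  8  9 10 11 12 13 14 15 16
g(k):  0  0  0  1  1  1  2  2  2  3  3  0  0  0  1  1  1
The P-positions (g = 0) in 0..16 are 0, 1, 2, 11, 12, 13.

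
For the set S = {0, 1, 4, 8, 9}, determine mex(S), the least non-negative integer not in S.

2

The values 0, 1 are all present; 2 is the first non-negative integer missing from the set.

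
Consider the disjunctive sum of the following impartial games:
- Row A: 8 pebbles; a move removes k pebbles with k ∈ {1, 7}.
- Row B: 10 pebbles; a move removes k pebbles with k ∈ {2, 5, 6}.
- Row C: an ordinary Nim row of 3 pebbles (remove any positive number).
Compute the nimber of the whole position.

Grundy values for row A (subtraction set {1, 7}):
k:     0  1  2  3  4  5  6  7  8
g(k):  0  1  0  1  0  1  0  1  0
So g(8) = 0.
Build the Grundy sequence for row B with g(k) = mex{g(k−s) : s ∈ {2, 5, 6}, s ≤ k}:
k:     0  1  2  3  4  5  6  7  8  9 10
g(k):  0  0  1  1  0  2  1  3  0  2  1
So g(10) = 1.
Row C is a plain Nim row of size 3, so its Grundy value is 3.
By the Sprague-Grundy theorem, the Grundy value of a sum of independent games is the XOR of the component values.
Combined value = 0 ⊕ 1 ⊕ 3 = 2.

2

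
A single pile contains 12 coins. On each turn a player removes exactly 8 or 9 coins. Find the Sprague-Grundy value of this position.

1

Compute g(0), g(1), … for moves {8, 9}:
g(0) = mex{} = 0
g(1) = mex{} = 0
g(2) = mex{} = 0
g(3) = mex{} = 0
g(4) = mex{} = 0
g(5) = mex{} = 0
g(6) = mex{} = 0
g(7) = mex{} = 0
g(8) = mex{0} = 1
g(9) = mex{0} = 1
g(10) = mex{0} = 1
g(11) = mex{0} = 1
g(12) = mex{0} = 1
So g(12) = 1.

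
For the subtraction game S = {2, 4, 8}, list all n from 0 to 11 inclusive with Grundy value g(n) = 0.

0, 1, 6, 7

Grundy values for subtraction set {2, 4, 8}:
k:     0  1  2  3  4  5  6  7  8  9 10 11
g(k):  0  0  1  1  2  2  0  0  1  1  2  2
The P-positions (g = 0) in 0..11 are 0, 1, 6, 7.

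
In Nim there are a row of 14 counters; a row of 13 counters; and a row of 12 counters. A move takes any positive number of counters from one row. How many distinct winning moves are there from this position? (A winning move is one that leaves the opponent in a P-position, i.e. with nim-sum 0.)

In binary:
  1110  (14)
  1101  (13)
  1100  (12)
  ----
  1111  (15)
The overall nim-sum is X = 15. A row of size p has a winning move iff p XOR X < p (reduce it to p XOR X).
  14: 14 XOR 15 = 1 < 14 — winning move (to 1).
  13: 13 XOR 15 = 2 < 13 — winning move (to 2).
  12: 12 XOR 15 = 3 < 12 — winning move (to 3).
That gives 3 winning moves.

3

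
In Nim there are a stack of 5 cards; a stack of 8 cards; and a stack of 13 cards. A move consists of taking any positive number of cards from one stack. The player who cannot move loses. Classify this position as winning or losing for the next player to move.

Losing position

Compute the nim-sum pairwise:
5 ⊕ 8 = 13
13 ⊕ 13 = 0
The nim-sum is 0, so this is a P-position: the player to move is in a losing position under optimal play.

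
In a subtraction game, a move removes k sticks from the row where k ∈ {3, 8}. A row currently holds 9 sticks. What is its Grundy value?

1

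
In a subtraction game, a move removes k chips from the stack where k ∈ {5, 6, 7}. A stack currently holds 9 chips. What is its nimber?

1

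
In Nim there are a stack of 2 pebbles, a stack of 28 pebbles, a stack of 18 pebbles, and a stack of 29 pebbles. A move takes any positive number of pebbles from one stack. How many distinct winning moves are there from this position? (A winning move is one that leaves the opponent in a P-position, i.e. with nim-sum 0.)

3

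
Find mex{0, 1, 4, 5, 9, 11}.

2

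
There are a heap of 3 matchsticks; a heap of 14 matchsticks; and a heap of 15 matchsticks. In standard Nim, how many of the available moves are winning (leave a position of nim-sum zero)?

Compute the nim-sum pairwise:
3 XOR 14 = 13
13 XOR 15 = 2
The overall nim-sum is X = 2. A heap of size p has a winning move iff p XOR X < p (reduce it to p XOR X).
  3: 3 XOR 2 = 1 < 3 — winning move (to 1).
  14: 14 XOR 2 = 12 < 14 — winning move (to 12).
  15: 15 XOR 2 = 13 < 15 — winning move (to 13).
That gives 3 winning moves.

3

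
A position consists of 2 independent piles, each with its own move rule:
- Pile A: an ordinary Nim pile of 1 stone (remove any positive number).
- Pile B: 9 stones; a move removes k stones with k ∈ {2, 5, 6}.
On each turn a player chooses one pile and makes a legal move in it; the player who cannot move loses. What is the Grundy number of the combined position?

Pile A is a plain Nim pile of size 1, so its Grundy value is 1.
For pile B, compute g(0), g(1), … with moves {2, 5, 6}:
k:     0  1  2  3  4  5  6  7  8  9
g(k):  0  0  1  1  0  2  1  3  0  2
So g(9) = 2.
By the Sprague-Grundy theorem, the Grundy value of a sum of independent games is the XOR of the component values.
Combined value = 1 ⊕ 2 = 3.

3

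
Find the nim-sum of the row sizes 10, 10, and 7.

7

Bitwise XOR of the heap sizes:
  1010  (10)
  1010  (10)
  0111  (7)
  ----
  0111  (7)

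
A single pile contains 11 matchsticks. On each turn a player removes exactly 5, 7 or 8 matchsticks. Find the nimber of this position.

2

Grundy values for subtraction set {5, 7, 8}:
k:     0  1  2  3  4  5  6  7  8  9 10 11
g(k):  0  0  0  0  0  1  1  1  1  1  2  2
So g(11) = 2.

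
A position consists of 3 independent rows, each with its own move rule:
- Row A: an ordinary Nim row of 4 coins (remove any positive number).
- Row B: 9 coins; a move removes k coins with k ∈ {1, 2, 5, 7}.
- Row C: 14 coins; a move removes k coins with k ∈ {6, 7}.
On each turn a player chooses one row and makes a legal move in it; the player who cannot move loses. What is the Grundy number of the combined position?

4

Row A is a plain Nim row of size 4, so its Grundy value is 4.
Grundy values for row B (subtraction set {1, 2, 5, 7}):
g(0) = mex{} = 0
g(1) = mex{0} = 1
g(2) = mex{0,1} = 2
g(3) = mex{1,2} = 0
g(4) = mex{0,2} = 1
g(5) = mex{0,1} = 2
g(6) = mex{1,2} = 0
g(7) = mex{0,2} = 1
g(8) = mex{0,1} = 2
g(9) = mex{1,2} = 0
So g(9) = 0.
For row C, compute g(0), g(1), … with moves {6, 7}:
k:     0  1  2  3  4  5  6  7  8  9 10 11 12 13 14
g(k):  0  0  0  0  0  0  1  1  1  1  1  1  2  0  0
So g(14) = 0.
The value of a disjunctive sum is the nim-sum of the parts.
Combined value = 4 ⊕ 0 ⊕ 0 = 4.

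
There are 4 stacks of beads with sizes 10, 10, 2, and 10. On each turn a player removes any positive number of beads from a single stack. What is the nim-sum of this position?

Nim-sum: 10 XOR 10 XOR 2 XOR 10 = 8.

8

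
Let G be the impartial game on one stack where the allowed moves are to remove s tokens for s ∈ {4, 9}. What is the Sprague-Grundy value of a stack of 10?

2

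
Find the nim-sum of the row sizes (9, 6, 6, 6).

15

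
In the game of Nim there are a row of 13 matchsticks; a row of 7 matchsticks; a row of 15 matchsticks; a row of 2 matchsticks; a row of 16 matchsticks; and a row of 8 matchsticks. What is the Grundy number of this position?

Compute the nim-sum pairwise:
13 ^ 7 = 10
10 ^ 15 = 5
5 ^ 2 = 7
7 ^ 16 = 23
23 ^ 8 = 31

31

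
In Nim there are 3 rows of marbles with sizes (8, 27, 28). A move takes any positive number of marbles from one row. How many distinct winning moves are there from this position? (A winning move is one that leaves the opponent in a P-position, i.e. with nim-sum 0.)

Compute the nim-sum pairwise:
8 ⊕ 27 = 19
19 ⊕ 28 = 15
The overall nim-sum is X = 15. A row of size p has a winning move iff p XOR X < p (reduce it to p XOR X).
  8: 8 XOR 15 = 7 < 8 — winning move (to 7).
  27: 27 XOR 15 = 20 < 27 — winning move (to 20).
  28: 28 XOR 15 = 19 < 28 — winning move (to 19).
That gives 3 winning moves.

3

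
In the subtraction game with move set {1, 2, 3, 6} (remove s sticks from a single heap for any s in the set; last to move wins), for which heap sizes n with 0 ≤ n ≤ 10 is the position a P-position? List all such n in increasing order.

0, 4, 8

Grundy values for subtraction set {1, 2, 3, 6}:
g(0) = mex{} = 0
g(1) = mex{0} = 1
g(2) = mex{0,1} = 2
g(3) = mex{0,1,2} = 3
g(4) = mex{1,2,3} = 0
g(5) = mex{0,2,3} = 1
g(6) = mex{0,1,3} = 2
g(7) = mex{0,1,2} = 3
g(8) = mex{1,2,3} = 0
g(9) = mex{0,2,3} = 1
g(10) = mex{0,1,3} = 2
The P-positions (g = 0) in 0..10 are 0, 4, 8.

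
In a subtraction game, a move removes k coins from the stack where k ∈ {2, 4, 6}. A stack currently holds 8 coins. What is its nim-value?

Build the Grundy sequence with g(k) = mex{g(k−s) : s ∈ {2, 4, 6}, s ≤ k}:
k:     0  1  2  3  4  5  6  7  8
g(k):  0  0  1  1  2  2  3  3  0
So g(8) = 0.

0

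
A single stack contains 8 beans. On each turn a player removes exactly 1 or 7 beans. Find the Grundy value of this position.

Grundy values for subtraction set {1, 7}:
g(0) = mex{} = 0
g(1) = mex{0} = 1
g(2) = mex{1} = 0
g(3) = mex{0} = 1
g(4) = mex{1} = 0
g(5) = mex{0} = 1
g(6) = mex{1} = 0
g(7) = mex{0} = 1
g(8) = mex{1} = 0
So g(8) = 0.

0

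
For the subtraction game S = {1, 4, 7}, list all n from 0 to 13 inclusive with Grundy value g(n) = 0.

Grundy values for subtraction set {1, 4, 7}:
k:     0  1  2  3  4  5  6  7  8  9 10 11 12 13
g(k):  0  1  0  1  2  0  1  2  0  1  0  1  2  0
The P-positions (g = 0) in 0..13 are 0, 2, 5, 8, 10, 13.

0, 2, 5, 8, 10, 13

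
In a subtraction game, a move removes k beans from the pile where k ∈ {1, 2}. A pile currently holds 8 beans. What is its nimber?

Grundy values for subtraction set {1, 2}:
k:     0  1  2  3  4  5  6  7  8
g(k):  0  1  2  0  1  2  0  1  2
So g(8) = 2.

2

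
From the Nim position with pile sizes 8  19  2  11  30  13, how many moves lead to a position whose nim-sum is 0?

Nim-sum: 8 XOR 19 XOR 2 XOR 11 XOR 30 XOR 13 = 1.
The overall nim-sum is X = 1. A pile of size p has a winning move iff p XOR X < p (reduce it to p XOR X).
  8: 8 XOR 1 = 9 ≥ 8 — no move.
  19: 19 XOR 1 = 18 < 19 — winning move (to 18).
  2: 2 XOR 1 = 3 ≥ 2 — no move.
  11: 11 XOR 1 = 10 < 11 — winning move (to 10).
  30: 30 XOR 1 = 31 ≥ 30 — no move.
  13: 13 XOR 1 = 12 < 13 — winning move (to 12).
That gives 3 winning moves.

3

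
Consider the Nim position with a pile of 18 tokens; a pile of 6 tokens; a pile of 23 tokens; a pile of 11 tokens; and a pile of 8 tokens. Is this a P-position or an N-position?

Compute the nim-sum pairwise:
18 ⊕ 6 = 20
20 ⊕ 23 = 3
3 ⊕ 11 = 8
8 ⊕ 8 = 0
The nim-sum is 0, so this is a P-position: the player to move is in a losing position under optimal play.

P-position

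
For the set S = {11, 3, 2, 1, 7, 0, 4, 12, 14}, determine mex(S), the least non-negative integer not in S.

The values 0, 1, 2, 3, 4 are all present; 5 is the first non-negative integer missing from the set.

5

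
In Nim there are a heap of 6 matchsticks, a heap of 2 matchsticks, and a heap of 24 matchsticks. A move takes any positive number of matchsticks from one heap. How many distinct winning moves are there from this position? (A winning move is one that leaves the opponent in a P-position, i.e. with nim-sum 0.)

1

Compute the nim-sum pairwise:
6 XOR 2 = 4
4 XOR 24 = 28
The overall nim-sum is X = 28. A heap of size p has a winning move iff p XOR X < p (reduce it to p XOR X).
  6: 6 XOR 28 = 26 ≥ 6 — no move.
  2: 2 XOR 28 = 30 ≥ 2 — no move.
  24: 24 XOR 28 = 4 < 24 — winning move (to 4).
That gives 1 winning move.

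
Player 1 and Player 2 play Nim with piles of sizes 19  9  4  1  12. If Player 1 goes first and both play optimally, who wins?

Player 1 wins

Nim-sum: 19 ^ 9 ^ 4 ^ 1 ^ 12 = 19.
The nim-sum is 19 ≠ 0, so this is an N-position: the player to move can win; Player 1 has a winning move.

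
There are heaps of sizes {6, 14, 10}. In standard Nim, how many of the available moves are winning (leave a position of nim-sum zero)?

Nim-sum: 6 XOR 14 XOR 10 = 2.
The overall nim-sum is X = 2. A heap of size p has a winning move iff p XOR X < p (reduce it to p XOR X).
  6: 6 XOR 2 = 4 < 6 — winning move (to 4).
  14: 14 XOR 2 = 12 < 14 — winning move (to 12).
  10: 10 XOR 2 = 8 < 10 — winning move (to 8).
That gives 3 winning moves.

3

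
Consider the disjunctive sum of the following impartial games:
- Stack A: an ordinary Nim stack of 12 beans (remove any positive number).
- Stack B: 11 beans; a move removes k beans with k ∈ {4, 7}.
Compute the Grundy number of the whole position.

12

Stack A is a plain Nim stack of size 12, so its Grundy value is 12.
Grundy values for stack B (subtraction set {4, 7}):
g(0) = mex{} = 0
g(1) = mex{} = 0
g(2) = mex{} = 0
g(3) = mex{} = 0
g(4) = mex{0} = 1
g(5) = mex{0} = 1
g(6) = mex{0} = 1
g(7) = mex{0} = 1
g(8) = mex{0,1} = 2
g(9) = mex{0,1} = 2
g(10) = mex{0,1} = 2
g(11) = mex{1} = 0
So g(11) = 0.
By the Sprague-Grundy theorem, the Grundy value of a sum of independent games is the XOR of the component values.
Combined value = 12 ⊕ 0 = 12.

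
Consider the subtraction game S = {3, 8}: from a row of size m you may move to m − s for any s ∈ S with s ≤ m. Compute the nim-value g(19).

2

Build the Grundy sequence with g(k) = mex{g(k−s) : s ∈ {3, 8}, s ≤ k}:
k:     0  1  2  3  4  5  6  7  8  9 10 11 12 13 14 15 16 17 18 19
g(k):  0  0  0  1  1  1  0  0  2  1  1  0  0  0  1  1  1  0  0  2
So g(19) = 2.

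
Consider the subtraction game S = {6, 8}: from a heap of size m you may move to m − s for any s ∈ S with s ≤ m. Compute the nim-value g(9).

1

Compute g(0), g(1), … for moves {6, 8}:
k:     0  1  2  3  4  5  6  7  8  9
g(k):  0  0  0  0  0  0  1  1  1  1
So g(9) = 1.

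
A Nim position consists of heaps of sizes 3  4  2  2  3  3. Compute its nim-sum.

Compute the nim-sum pairwise:
3 XOR 4 = 7
7 XOR 2 = 5
5 XOR 2 = 7
7 XOR 3 = 4
4 XOR 3 = 7

7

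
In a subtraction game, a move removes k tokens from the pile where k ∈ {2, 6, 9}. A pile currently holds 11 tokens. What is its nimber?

3

Compute g(0), g(1), … for moves {2, 6, 9}:
k:     0  1  2  3  4  5  6  7  8  9 10 11
g(k):  0  0  1  1  0  0  1  1  0  2  1  3
So g(11) = 3.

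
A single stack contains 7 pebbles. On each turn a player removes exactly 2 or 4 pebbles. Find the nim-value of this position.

Build the Grundy sequence with g(k) = mex{g(k−s) : s ∈ {2, 4}, s ≤ k}:
k:     0  1  2  3  4  5  6  7
g(k):  0  0  1  1  2  2  0  0
So g(7) = 0.

0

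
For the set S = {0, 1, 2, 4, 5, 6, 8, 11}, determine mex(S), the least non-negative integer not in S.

3

The values 0, 1, 2 are all present; 3 is the first non-negative integer missing from the set.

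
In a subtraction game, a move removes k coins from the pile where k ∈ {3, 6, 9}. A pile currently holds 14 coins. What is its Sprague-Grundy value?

Build the Grundy sequence with g(k) = mex{g(k−s) : s ∈ {3, 6, 9}, s ≤ k}:
k:     0  1  2  3  4  5  6  7  8  9 10 11 12 13 14
g(k):  0  0  0  1  1  1  2  2  2  3  3  3  0  0  0
So g(14) = 0.

0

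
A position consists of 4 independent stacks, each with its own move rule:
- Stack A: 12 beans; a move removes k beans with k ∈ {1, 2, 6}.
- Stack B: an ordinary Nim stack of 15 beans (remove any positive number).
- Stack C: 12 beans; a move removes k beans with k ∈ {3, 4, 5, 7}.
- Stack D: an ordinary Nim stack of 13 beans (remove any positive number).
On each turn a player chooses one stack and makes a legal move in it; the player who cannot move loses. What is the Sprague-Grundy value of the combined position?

Grundy values for stack A (subtraction set {1, 2, 6}):
k:     0  1  2  3  4  5  6  7  8  9 10 11 12
g(k):  0  1  2  0  1  2  3  0  1  2  0  1  2
So g(12) = 2.
Stack B is a plain Nim stack of size 15, so its Grundy value is 15.
Build the Grundy sequence for stack C with g(k) = mex{g(k−s) : s ∈ {3, 4, 5, 7}, s ≤ k}:
k:     0  1  2  3  4  5  6  7  8  9 10 11 12
g(k):  0  0  0  1  1  1  2  2  2  3  0  0  0
So g(12) = 0.
Stack D is a plain Nim stack of size 13, so its Grundy value is 13.
The value of a disjunctive sum is the nim-sum of the parts.
Combined value = 2 XOR 15 XOR 0 XOR 13 = 0.

0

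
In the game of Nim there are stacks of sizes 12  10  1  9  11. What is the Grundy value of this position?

Compute the nim-sum pairwise:
12 XOR 10 = 6
6 XOR 1 = 7
7 XOR 9 = 14
14 XOR 11 = 5

5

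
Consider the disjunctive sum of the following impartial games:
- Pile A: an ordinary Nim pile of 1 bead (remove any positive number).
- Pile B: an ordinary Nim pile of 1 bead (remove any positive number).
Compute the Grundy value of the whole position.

0

Pile A is a plain Nim pile of size 1, so its Grundy value is 1.
Pile B is a plain Nim pile of size 1, so its Grundy value is 1.
The value of a disjunctive sum is the nim-sum of the parts.
Combined value = 1 XOR 1 = 0.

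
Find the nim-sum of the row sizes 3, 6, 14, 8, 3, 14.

14

Compute the nim-sum pairwise:
3 ^ 6 = 5
5 ^ 14 = 11
11 ^ 8 = 3
3 ^ 3 = 0
0 ^ 14 = 14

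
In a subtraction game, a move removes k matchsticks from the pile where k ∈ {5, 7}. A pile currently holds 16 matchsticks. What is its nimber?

Grundy values for subtraction set {5, 7}:
k:     0  1  2  3  4  5  6  7  8  9 10 11 12 13 14 15 16
g(k):  0  0  0  0  0  1  1  1  1  1  2  2  0  0  0  0  0
So g(16) = 0.

0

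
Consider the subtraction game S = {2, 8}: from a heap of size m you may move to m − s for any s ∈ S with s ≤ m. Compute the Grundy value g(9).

2

Compute g(0), g(1), … for moves {2, 8}:
k:     0  1  2  3  4  5  6  7  8  9
g(k):  0  0  1  1  0  0  1  1  2  2
So g(9) = 2.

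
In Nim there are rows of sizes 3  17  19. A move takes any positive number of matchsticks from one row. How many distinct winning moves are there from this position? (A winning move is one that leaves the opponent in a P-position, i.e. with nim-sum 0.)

3

In binary:
  00011  (3)
  10001  (17)
  10011  (19)
  -----
  00001  (1)
The overall nim-sum is X = 1. A row of size p has a winning move iff p XOR X < p (reduce it to p XOR X).
  3: 3 XOR 1 = 2 < 3 — winning move (to 2).
  17: 17 XOR 1 = 16 < 17 — winning move (to 16).
  19: 19 XOR 1 = 18 < 19 — winning move (to 18).
That gives 3 winning moves.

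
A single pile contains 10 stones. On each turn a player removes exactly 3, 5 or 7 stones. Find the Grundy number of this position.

Build the Grundy sequence with g(k) = mex{g(k−s) : s ∈ {3, 5, 7}, s ≤ k}:
k:     0  1  2  3  4  5  6  7  8  9 10
g(k):  0  0  0  1  1  1  2  2  2  3  0
So g(10) = 0.

0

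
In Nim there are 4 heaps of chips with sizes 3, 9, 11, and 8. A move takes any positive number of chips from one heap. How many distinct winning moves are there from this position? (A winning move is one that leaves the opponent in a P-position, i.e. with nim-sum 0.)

Nim-sum: 3 XOR 9 XOR 11 XOR 8 = 9.
The overall nim-sum is X = 9. A heap of size p has a winning move iff p XOR X < p (reduce it to p XOR X).
  3: 3 XOR 9 = 10 ≥ 3 — no move.
  9: 9 XOR 9 = 0 < 9 — winning move (to 0).
  11: 11 XOR 9 = 2 < 11 — winning move (to 2).
  8: 8 XOR 9 = 1 < 8 — winning move (to 1).
That gives 3 winning moves.

3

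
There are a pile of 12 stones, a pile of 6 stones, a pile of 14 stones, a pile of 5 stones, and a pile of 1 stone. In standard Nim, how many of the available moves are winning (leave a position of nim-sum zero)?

0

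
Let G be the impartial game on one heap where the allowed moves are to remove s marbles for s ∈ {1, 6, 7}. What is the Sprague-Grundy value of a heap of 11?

3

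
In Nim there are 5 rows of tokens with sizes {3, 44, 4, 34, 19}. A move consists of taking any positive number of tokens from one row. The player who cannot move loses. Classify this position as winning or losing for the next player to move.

Nim-sum: 3 ⊕ 44 ⊕ 4 ⊕ 34 ⊕ 19 = 26.
The nim-sum is 26 ≠ 0, so this is an N-position: the player to move can win.

Winning position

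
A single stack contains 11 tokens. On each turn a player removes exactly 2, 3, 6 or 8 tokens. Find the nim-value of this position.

3

Compute g(0), g(1), … for moves {2, 3, 6, 8}:
k:     0  1  2  3  4  5  6  7  8  9 10 11
g(k):  0  0  1  1  2  0  3  1  2  2  0  3
So g(11) = 3.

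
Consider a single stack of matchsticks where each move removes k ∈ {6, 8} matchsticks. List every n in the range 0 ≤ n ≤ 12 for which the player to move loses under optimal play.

Grundy values for subtraction set {6, 8}:
g(0) = mex{} = 0
g(1) = mex{} = 0
g(2) = mex{} = 0
g(3) = mex{} = 0
g(4) = mex{} = 0
g(5) = mex{} = 0
g(6) = mex{0} = 1
g(7) = mex{0} = 1
g(8) = mex{0} = 1
g(9) = mex{0} = 1
g(10) = mex{0} = 1
g(11) = mex{0} = 1
g(12) = mex{0,1} = 2
The P-positions (g = 0) in 0..12 are 0, 1, 2, 3, 4, 5.

0, 1, 2, 3, 4, 5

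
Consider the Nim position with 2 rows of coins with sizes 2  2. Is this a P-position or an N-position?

P-position

Compute the nim-sum pairwise:
2 ^ 2 = 0
The nim-sum is 0, so this is a P-position: the player to move is in a losing position under optimal play.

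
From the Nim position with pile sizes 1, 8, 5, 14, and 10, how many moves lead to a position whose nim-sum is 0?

3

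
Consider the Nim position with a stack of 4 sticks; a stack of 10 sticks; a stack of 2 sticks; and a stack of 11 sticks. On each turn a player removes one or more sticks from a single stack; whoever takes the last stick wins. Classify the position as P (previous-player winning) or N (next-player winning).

Compute the nim-sum pairwise:
4 ⊕ 10 = 14
14 ⊕ 2 = 12
12 ⊕ 11 = 7
The nim-sum is 7 ≠ 0, so this is an N-position: the player to move can win.

N-position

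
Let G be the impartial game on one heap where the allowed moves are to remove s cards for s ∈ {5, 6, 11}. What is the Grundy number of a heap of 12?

2

Grundy values for subtraction set {5, 6, 11}:
k:     0  1  2  3  4  5  6  7  8  9 10 11 12
g(k):  0  0  0  0  0  1  1  1  1  1  2  2  2
So g(12) = 2.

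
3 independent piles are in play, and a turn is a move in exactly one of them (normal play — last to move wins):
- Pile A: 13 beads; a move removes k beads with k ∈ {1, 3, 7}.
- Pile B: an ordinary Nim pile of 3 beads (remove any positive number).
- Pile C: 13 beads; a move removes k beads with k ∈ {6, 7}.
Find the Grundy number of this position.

Grundy values for pile A (subtraction set {1, 3, 7}):
k:     0  1  2  3  4  5  6  7  8  9 10 11 12 13
g(k):  0  1  0  1  0  1  0  1  0  1  0  1  0  1
So g(13) = 1.
Pile B is a plain Nim pile of size 3, so its Grundy value is 3.
For pile C, compute g(0), g(1), … with moves {6, 7}:
g(0) = mex{} = 0
g(1) = mex{} = 0
g(2) = mex{} = 0
g(3) = mex{} = 0
g(4) = mex{} = 0
g(5) = mex{} = 0
g(6) = mex{0} = 1
g(7) = mex{0} = 1
g(8) = mex{0} = 1
g(9) = mex{0} = 1
g(10) = mex{0} = 1
g(11) = mex{0} = 1
g(12) = mex{0,1} = 2
g(13) = mex{1} = 0
So g(13) = 0.
The value of a disjunctive sum is the nim-sum of the parts.
Combined value = 1 XOR 3 XOR 0 = 2.

2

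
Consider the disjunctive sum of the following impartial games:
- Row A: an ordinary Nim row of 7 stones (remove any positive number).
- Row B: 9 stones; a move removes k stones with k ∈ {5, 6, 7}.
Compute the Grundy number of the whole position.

Row A is a plain Nim row of size 7, so its Grundy value is 7.
Build the Grundy sequence for row B with g(k) = mex{g(k−s) : s ∈ {5, 6, 7}, s ≤ k}:
g(0) = mex{} = 0
g(1) = mex{} = 0
g(2) = mex{} = 0
g(3) = mex{} = 0
g(4) = mex{} = 0
g(5) = mex{0} = 1
g(6) = mex{0} = 1
g(7) = mex{0} = 1
g(8) = mex{0} = 1
g(9) = mex{0} = 1
So g(9) = 1.
The value of a disjunctive sum is the nim-sum of the parts.
Combined value = 7 ⊕ 1 = 6.

6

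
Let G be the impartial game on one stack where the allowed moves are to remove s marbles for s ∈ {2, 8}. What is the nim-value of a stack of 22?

1

Grundy values for subtraction set {2, 8}:
k:     0  1  2  3  4  5  6  7  8  9 10 11 12 13 14 15 16 17 18 19 20 21 22
g(k):  0  0  1  1  0  0  1  1  2  2  0  0  1  1  0  0  1  1  2  2  0  0  1
So g(22) = 1.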